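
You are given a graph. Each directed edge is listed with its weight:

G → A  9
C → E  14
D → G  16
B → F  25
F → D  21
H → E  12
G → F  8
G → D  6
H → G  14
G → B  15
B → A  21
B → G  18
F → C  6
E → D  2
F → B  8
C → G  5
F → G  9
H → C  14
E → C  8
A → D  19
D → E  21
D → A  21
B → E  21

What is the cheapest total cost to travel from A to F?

43

Settle nodes by increasing distance from A:
A: 0
D: 19  (via A)
G: 35  (via D)
E: 40  (via D)
F: 43  (via G)
Shortest route: A → D → G → F = 43.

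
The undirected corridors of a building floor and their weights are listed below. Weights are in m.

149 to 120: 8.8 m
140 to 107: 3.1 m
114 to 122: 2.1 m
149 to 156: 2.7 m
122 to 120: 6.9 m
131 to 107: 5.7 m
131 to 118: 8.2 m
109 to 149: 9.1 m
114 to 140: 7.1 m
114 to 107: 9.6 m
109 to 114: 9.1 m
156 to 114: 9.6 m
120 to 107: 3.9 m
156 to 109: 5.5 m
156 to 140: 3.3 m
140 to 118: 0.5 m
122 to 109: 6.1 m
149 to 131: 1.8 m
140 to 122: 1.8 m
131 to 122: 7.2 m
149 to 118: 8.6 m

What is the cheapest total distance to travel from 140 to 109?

7.9 m

Settle nodes by increasing distance from 140:
140: 0
118: 0.5  (via 140)
122: 1.8  (via 140)
107: 3.1  (via 140)
156: 3.3  (via 140)
114: 3.9  (via 122)
149: 6  (via 156)
120: 7  (via 107)
131: 7.8  (via 149)
109: 7.9  (via 122)
Shortest route: 140–122–109 = 7.9 m.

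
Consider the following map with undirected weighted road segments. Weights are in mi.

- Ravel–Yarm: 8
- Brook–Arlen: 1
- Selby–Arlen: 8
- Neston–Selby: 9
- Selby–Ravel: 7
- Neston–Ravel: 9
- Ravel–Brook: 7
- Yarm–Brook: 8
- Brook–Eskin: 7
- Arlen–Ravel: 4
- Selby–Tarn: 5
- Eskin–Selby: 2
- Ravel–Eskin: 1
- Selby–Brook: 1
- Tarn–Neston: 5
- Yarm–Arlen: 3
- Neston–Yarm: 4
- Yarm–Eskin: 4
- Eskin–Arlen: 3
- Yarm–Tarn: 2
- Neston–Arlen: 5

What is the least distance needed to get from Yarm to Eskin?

4 mi

Settle nodes by increasing distance from Yarm:
Yarm: 0
Tarn: 2  (via Yarm)
Arlen: 3  (via Yarm)
Neston: 4  (via Yarm)
Eskin: 4  (via Yarm)
Shortest route: Yarm → Eskin = 4 mi.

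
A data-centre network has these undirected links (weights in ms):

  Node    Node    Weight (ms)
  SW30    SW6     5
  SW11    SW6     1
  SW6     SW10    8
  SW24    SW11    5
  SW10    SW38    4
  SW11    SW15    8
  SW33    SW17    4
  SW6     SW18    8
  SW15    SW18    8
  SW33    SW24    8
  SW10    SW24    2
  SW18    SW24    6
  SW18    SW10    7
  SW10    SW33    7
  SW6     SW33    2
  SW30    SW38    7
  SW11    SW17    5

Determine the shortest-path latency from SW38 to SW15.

19 ms

Enumerating some paths:
SW38 - SW10 - SW6 - SW11 - SW15: 4+8+1+8 = 21
SW38 - SW10 - SW24 - SW18 - SW15: 4+2+6+8 = 20
SW38 - SW30 - SW6 - SW11 - SW15: 7+5+1+8 = 21
SW38 - SW10 - SW18 - SW15: 4+7+8 = 19
The minimum is 19 ms via SW38 - SW10 - SW18 - SW15.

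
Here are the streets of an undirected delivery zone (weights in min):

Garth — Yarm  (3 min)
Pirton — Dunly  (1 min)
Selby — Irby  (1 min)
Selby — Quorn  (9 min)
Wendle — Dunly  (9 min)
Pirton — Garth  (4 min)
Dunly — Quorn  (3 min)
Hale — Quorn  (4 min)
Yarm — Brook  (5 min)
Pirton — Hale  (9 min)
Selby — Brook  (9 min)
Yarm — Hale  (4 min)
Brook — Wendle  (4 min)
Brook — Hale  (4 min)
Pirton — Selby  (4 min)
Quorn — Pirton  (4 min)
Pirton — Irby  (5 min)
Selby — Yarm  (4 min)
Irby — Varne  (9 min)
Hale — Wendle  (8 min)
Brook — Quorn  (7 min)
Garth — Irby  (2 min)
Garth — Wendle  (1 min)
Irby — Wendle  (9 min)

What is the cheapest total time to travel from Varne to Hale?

18 min

Enumerating some paths:
Varne - Irby - Garth - Wendle - Hale: 9+2+1+8 = 20
Varne - Irby - Garth - Wendle - Brook - Hale: 9+2+1+4+4 = 20
Varne - Irby - Selby - Yarm - Hale: 9+1+4+4 = 18
Cheapest is Varne - Irby - Selby - Yarm - Hale at 18 min.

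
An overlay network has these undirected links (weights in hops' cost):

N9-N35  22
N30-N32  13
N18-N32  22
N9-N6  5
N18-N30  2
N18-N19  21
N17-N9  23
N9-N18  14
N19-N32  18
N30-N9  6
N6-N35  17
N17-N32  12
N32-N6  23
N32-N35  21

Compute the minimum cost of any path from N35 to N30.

28 hops' cost

Compare a few routes:
N35–N9–N18–N30: 22+14+2 = 38
N35–N9–N30: 22+6 = 28
N35–N32–N30: 21+13 = 34
The minimum is 28 hops' cost via N35–N9–N30.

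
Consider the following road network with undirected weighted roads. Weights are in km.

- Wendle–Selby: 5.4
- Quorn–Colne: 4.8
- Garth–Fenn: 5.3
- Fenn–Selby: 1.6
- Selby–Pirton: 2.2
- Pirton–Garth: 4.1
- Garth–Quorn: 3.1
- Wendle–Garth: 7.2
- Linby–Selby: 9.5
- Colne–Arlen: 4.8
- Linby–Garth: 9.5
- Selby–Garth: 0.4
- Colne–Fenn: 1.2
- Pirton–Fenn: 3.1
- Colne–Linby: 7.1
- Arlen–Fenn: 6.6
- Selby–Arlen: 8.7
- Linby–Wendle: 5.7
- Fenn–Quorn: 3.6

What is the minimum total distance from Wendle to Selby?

5.4 km

Compare a few routes:
Wendle–Selby: 5.4 = 5.4
Wendle–Garth–Selby: 7.2+0.4 = 7.6
Cheapest is Wendle–Selby at 5.4 km.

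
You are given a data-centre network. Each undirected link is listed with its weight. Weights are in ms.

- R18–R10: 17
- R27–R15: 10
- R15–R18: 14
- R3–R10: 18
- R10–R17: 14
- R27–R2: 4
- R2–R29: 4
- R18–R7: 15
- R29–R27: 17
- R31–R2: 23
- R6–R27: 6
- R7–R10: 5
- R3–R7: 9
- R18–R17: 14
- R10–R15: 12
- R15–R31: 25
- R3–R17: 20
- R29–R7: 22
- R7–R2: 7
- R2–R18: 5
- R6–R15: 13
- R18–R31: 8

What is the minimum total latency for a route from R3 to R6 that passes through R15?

Best R3 to R15: R3–R7–R10–R15 costing 26
Shortest R15→R6: R15–R6 = 13
Total via R15: 26 + 13 = 39 ms.

39 ms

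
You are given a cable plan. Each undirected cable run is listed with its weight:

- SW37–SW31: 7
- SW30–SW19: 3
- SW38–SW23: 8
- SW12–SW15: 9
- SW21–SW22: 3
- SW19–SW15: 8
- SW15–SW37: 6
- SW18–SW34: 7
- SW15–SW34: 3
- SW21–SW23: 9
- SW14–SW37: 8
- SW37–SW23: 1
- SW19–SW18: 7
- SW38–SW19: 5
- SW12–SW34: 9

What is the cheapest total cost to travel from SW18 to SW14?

Shortest distances from SW18:
SW18: 0
SW19: 7  (via SW18)
SW34: 7  (via SW18)
SW15: 10  (via SW34)
SW30: 10  (via SW19)
SW38: 12  (via SW19)
SW12: 16  (via SW34)
SW37: 16  (via SW15)
SW23: 17  (via SW37)
SW31: 23  (via SW37)
SW14: 24  (via SW37)
Shortest route: SW18 → SW34 → SW15 → SW37 → SW14 = 24.

24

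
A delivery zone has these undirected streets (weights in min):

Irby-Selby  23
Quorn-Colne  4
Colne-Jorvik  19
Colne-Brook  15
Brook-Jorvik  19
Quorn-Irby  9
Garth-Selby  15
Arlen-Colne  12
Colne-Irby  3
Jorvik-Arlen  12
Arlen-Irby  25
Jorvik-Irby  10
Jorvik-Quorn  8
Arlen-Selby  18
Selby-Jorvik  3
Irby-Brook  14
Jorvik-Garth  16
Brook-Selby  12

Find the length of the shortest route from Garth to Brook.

27 min

Candidate routes:
Garth - Jorvik - Selby - Brook: 16+3+12 = 31
Garth - Selby - Brook: 15+12 = 27
Garth - Jorvik - Brook: 16+19 = 35
Cheapest is Garth - Selby - Brook at 27 min.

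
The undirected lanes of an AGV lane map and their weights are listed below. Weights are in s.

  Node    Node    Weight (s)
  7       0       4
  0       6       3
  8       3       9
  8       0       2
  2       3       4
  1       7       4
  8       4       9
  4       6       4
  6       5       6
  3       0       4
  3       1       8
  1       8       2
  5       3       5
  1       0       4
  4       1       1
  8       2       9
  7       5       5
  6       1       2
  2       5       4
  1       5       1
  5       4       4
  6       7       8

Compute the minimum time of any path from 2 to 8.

7 s

Running Dijkstra from 2:
2: 0
3: 4  (via 2)
5: 4  (via 2)
1: 5  (via 5)
4: 6  (via 1)
6: 7  (via 1)
8: 7  (via 1)
Shortest route: 2 → 5 → 1 → 8 = 7 s.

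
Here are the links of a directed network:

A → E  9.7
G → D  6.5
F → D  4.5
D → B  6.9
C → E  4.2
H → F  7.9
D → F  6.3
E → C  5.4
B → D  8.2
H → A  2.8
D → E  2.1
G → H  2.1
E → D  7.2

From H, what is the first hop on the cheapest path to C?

A

Compare a few routes:
H - A - E - C: 2.8+9.7+5.4 = 17.9
H - F - D - E - C: 7.9+4.5+2.1+5.4 = 19.9
The minimum is 17.9 via H - A - E - C.
So from H the first move is to A.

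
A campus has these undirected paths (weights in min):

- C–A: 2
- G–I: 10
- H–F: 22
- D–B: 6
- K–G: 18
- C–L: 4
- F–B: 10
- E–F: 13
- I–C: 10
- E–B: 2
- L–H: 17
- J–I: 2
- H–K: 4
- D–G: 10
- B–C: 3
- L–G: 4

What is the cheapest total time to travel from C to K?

Candidate routes:
C–L–G–K: 4+4+18 = 26
C–L–H–K: 4+17+4 = 25
C–B–D–G–K: 3+6+10+18 = 37
C–I–G–K: 10+10+18 = 38
Cheapest is C–L–H–K at 25 min.

25 min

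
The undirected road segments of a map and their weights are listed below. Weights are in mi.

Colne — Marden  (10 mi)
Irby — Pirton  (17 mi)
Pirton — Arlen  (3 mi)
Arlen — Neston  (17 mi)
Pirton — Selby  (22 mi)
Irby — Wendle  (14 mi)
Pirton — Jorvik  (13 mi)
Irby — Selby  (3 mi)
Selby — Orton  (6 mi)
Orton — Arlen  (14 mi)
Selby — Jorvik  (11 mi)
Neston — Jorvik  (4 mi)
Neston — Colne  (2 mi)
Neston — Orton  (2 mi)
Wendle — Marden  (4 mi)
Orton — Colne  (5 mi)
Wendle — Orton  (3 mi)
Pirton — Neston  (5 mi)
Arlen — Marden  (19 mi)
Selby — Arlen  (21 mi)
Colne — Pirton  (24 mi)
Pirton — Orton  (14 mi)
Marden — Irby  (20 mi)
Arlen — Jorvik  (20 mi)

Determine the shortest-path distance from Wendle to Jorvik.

9 mi

Compare a few routes:
Wendle–Orton–Colne–Neston–Jorvik: 3+5+2+4 = 14
Wendle–Orton–Neston–Jorvik: 3+2+4 = 9
Cheapest is Wendle–Orton–Neston–Jorvik at 9 mi.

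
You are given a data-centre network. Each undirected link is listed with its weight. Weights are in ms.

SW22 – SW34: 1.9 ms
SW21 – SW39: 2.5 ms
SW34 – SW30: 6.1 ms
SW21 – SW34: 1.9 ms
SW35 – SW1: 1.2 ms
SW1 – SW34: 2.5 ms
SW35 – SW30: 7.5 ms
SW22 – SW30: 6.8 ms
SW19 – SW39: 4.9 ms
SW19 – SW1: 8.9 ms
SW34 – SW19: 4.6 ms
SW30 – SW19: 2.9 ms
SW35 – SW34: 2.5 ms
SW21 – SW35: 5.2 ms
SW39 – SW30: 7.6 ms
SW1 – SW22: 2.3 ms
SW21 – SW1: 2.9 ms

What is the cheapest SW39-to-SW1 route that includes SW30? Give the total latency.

Best SW39 to SW30: SW39–SW30 costing 7.6
Shortest SW30→SW1: SW30–SW34–SW1 = 8.6
Total via SW30: 7.6 + 8.6 = 16.2 ms.

16.2 ms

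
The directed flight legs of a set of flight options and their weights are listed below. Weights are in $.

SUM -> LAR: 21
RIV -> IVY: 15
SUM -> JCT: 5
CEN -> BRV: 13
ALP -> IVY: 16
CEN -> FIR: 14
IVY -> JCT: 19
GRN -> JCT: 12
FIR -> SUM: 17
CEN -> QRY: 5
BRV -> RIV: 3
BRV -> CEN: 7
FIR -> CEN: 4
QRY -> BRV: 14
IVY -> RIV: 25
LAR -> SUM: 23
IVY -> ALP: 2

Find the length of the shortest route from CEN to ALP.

$33

Compare a few routes:
CEN → BRV → RIV → IVY → ALP: 13+3+15+2 = 33
CEN → QRY → BRV → RIV → IVY → ALP: 5+14+3+15+2 = 39
Cheapest is CEN → BRV → RIV → IVY → ALP at $33.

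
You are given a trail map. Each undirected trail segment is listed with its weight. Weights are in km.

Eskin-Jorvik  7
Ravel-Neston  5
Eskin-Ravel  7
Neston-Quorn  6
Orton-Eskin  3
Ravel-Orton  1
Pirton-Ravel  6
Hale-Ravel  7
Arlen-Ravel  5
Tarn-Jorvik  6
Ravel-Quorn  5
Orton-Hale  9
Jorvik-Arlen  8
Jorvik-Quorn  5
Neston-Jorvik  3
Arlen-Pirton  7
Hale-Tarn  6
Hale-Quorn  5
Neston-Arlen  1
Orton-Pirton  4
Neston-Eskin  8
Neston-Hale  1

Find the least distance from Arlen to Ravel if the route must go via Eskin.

13 km

Shortest Arlen→Eskin: Arlen → Neston → Eskin = 9
Best Eskin to Ravel: Eskin → Orton → Ravel costing 4
Total via Eskin: 9 + 4 = 13 km.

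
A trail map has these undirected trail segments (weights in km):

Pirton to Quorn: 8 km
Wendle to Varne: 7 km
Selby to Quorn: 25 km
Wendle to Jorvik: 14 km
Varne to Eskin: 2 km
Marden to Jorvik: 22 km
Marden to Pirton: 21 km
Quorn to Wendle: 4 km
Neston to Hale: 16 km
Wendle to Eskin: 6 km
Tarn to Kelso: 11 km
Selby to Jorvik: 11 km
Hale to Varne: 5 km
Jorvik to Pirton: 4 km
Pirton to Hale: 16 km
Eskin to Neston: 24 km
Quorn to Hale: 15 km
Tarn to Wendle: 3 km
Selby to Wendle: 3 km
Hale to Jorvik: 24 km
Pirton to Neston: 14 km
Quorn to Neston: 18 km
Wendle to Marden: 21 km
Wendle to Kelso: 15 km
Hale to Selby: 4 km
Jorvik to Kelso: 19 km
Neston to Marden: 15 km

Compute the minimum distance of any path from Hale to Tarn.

10 km

Settle nodes by increasing distance from Hale:
Hale: 0
Selby: 4  (via Hale)
Varne: 5  (via Hale)
Wendle: 7  (via Selby)
Eskin: 7  (via Varne)
Tarn: 10  (via Wendle)
Shortest route: Hale → Selby → Wendle → Tarn = 10 km.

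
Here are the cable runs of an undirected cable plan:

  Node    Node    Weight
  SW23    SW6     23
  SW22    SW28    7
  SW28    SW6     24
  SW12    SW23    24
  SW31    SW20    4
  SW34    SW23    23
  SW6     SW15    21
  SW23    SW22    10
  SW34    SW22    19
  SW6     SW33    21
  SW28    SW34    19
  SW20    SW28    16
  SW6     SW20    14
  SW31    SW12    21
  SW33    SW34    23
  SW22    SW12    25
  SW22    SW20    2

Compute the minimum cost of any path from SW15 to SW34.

56

Compare a few routes:
SW15 → SW6 → SW20 → SW22 → SW28 → SW34: 21+14+2+7+19 = 63
SW15 → SW6 → SW20 → SW22 → SW34: 21+14+2+19 = 56
The minimum is 56 via SW15 → SW6 → SW20 → SW22 → SW34.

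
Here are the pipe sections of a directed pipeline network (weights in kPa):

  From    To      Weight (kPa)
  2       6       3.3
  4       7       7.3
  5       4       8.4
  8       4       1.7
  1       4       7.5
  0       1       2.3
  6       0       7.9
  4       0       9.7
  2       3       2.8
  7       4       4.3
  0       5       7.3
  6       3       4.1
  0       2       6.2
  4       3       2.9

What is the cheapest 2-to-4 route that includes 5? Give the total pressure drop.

26.9 kPa

Shortest 2→5: 2–6–0–5 = 18.5
Best 5 to 4: 5–4 costing 8.4
Total via 5: 18.5 + 8.4 = 26.9 kPa.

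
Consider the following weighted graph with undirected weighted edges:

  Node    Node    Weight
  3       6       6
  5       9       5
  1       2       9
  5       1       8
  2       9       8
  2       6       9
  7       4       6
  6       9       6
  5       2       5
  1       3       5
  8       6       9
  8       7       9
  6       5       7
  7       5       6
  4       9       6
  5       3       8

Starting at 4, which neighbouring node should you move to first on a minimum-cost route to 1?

9

Candidate routes:
4 → 9 → 6 → 3 → 1: 6+6+6+5 = 23
4 → 7 → 5 → 1: 6+6+8 = 20
4 → 9 → 5 → 1: 6+5+8 = 19
Cheapest is 4 → 9 → 5 → 1 at 19.
So from 4 the first move is to 9.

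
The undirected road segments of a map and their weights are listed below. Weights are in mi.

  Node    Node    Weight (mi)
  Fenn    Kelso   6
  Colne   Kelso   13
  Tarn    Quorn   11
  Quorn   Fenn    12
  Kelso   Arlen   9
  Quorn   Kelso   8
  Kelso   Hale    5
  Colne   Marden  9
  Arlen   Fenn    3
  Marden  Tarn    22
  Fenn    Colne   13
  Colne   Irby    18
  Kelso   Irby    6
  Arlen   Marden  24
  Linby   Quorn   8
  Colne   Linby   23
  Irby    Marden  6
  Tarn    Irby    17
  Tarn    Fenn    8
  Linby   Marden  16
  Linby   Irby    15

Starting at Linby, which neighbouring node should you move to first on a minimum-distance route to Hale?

Enumerating some paths:
Linby - Quorn - Fenn - Kelso - Hale: 8+12+6+5 = 31
Linby - Irby - Kelso - Hale: 15+6+5 = 26
Linby - Quorn - Kelso - Hale: 8+8+5 = 21
Linby - Marden - Irby - Kelso - Hale: 16+6+6+5 = 33
The minimum is 21 mi via Linby - Quorn - Kelso - Hale.
So from Linby the first move is to Quorn.

Quorn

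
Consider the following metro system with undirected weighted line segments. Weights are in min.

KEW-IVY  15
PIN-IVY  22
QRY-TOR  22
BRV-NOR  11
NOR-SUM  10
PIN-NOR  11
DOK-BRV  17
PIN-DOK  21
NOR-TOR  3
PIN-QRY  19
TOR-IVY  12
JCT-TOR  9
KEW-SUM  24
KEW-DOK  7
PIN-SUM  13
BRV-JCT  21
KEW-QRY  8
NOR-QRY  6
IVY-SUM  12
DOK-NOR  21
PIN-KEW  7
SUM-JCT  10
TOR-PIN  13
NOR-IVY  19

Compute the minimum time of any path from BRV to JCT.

21 min

Candidate routes:
BRV → NOR → TOR → JCT: 11+3+9 = 23
BRV → NOR → SUM → JCT: 11+10+10 = 31
BRV → JCT: 21 = 21
BRV → NOR → PIN → TOR → JCT: 11+11+13+9 = 44
Cheapest is BRV → JCT at 21 min.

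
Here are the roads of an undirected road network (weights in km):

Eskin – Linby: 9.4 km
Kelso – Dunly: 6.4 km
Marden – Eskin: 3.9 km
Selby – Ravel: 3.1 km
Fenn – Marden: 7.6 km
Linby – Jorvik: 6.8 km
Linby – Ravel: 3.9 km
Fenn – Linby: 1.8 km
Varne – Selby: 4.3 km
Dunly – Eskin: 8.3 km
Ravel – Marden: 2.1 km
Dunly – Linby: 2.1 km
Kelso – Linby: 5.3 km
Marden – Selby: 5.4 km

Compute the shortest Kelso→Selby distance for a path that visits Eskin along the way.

23.8 km

Best Kelso to Eskin: Kelso → Linby → Eskin costing 14.7
Best Eskin to Selby: Eskin → Marden → Ravel → Selby costing 9.1
Total via Eskin: 14.7 + 9.1 = 23.8 km.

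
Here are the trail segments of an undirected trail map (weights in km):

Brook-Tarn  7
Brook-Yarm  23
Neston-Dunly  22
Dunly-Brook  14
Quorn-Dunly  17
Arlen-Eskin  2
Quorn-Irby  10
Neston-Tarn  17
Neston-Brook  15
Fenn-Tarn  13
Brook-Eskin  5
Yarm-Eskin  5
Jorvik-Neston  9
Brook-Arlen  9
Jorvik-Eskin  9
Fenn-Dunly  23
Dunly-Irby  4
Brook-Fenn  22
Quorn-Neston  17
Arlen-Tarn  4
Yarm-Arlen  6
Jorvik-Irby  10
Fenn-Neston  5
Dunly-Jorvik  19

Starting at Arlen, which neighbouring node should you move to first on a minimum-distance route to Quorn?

Eskin

Compare a few routes:
Arlen → Eskin → Jorvik → Irby → Quorn: 2+9+10+10 = 31
Arlen → Eskin → Brook → Dunly → Irby → Quorn: 2+5+14+4+10 = 35
The minimum is 31 km via Arlen → Eskin → Jorvik → Irby → Quorn.
So from Arlen the first move is to Eskin.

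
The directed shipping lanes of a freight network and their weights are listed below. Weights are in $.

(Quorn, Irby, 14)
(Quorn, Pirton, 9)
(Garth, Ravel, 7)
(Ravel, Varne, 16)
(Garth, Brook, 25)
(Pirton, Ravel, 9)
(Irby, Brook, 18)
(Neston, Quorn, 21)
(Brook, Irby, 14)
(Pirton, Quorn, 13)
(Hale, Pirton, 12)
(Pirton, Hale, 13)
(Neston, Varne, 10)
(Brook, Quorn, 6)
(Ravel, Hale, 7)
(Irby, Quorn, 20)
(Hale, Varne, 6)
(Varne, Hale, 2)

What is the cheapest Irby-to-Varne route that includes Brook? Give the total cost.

$52

Shortest Irby→Brook: Irby–Brook = 18
Shortest Brook→Varne: Brook–Quorn–Pirton–Hale–Varne = 34
Total via Brook: 18 + 34 = $52.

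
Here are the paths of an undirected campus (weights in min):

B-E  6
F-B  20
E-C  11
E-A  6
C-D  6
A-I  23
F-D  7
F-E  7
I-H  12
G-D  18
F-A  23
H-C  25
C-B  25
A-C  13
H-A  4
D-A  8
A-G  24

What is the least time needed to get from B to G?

36 min

Candidate routes:
B → E → A → G: 6+6+24 = 36
B → E → A → D → G: 6+6+8+18 = 38
The minimum is 36 min via B → E → A → G.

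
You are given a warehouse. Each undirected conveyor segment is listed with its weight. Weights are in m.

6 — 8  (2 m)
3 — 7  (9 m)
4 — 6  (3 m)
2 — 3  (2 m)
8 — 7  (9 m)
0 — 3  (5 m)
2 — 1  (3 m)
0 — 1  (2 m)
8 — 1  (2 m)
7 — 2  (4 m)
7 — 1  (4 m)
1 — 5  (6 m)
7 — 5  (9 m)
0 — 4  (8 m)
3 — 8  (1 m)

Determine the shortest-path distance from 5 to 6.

10 m

Candidate routes:
5 → 1 → 2 → 3 → 8 → 6: 6+3+2+1+2 = 14
5 → 7 → 1 → 8 → 6: 9+4+2+2 = 17
5 → 1 → 8 → 6: 6+2+2 = 10
5 → 1 → 0 → 3 → 8 → 6: 6+2+5+1+2 = 16
Cheapest is 5 → 1 → 8 → 6 at 10 m.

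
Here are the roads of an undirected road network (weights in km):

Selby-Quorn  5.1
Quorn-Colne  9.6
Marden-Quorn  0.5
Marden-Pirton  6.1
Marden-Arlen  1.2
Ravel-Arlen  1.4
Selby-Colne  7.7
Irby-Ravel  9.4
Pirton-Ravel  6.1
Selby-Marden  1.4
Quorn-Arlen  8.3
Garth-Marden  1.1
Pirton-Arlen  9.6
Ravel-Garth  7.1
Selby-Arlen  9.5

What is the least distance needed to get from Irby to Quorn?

12.5 km

Shortest distances from Irby:
Irby: 0
Ravel: 9.4  (via Irby)
Arlen: 10.8  (via Ravel)
Marden: 12  (via Arlen)
Quorn: 12.5  (via Marden)
Shortest route: Irby–Ravel–Arlen–Marden–Quorn = 12.5 km.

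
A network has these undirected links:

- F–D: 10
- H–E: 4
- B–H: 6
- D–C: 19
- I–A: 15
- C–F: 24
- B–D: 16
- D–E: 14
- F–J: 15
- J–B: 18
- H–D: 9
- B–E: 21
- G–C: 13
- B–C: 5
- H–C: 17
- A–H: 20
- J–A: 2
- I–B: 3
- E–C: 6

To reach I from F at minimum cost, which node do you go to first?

D

Enumerating some paths:
F–D–B–I: 10+16+3 = 29
F–D–H–B–I: 10+9+6+3 = 28
F–C–B–I: 24+5+3 = 32
Cheapest is F–D–H–B–I at 28.
So from F the first move is to D.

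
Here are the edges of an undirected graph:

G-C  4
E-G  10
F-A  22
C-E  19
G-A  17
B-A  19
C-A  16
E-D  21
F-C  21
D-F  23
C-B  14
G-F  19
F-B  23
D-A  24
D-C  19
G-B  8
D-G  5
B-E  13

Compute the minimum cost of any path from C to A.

16

Compare a few routes:
C → G → D → A: 4+5+24 = 33
C → G → B → A: 4+8+19 = 31
C → G → A: 4+17 = 21
C → A: 16 = 16
Cheapest is C → A at 16.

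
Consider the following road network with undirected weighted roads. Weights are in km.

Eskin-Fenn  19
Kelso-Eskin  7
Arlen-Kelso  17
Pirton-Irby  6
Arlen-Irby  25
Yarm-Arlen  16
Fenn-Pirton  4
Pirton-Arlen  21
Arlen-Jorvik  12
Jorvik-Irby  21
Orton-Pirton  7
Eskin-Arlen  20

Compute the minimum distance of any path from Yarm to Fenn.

Settle nodes by increasing distance from Yarm:
Yarm: 0
Arlen: 16  (via Yarm)
Jorvik: 28  (via Arlen)
Kelso: 33  (via Arlen)
Eskin: 36  (via Arlen)
Pirton: 37  (via Arlen)
Fenn: 41  (via Pirton)
Shortest route: Yarm → Arlen → Pirton → Fenn = 41 km.

41 km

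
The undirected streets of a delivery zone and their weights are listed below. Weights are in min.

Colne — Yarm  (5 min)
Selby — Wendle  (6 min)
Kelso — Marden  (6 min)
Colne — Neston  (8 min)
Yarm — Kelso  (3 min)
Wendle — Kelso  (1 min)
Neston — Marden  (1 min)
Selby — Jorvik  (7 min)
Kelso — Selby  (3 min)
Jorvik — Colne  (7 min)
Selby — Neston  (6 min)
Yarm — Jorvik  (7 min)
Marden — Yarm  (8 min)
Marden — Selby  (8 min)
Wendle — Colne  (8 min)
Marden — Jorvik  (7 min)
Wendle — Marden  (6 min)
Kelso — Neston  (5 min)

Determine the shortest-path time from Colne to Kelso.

Settle nodes by increasing distance from Colne:
Colne: 0
Yarm: 5  (via Colne)
Jorvik: 7  (via Colne)
Neston: 8  (via Colne)
Kelso: 8  (via Yarm)
Shortest route: Colne → Yarm → Kelso = 8 min.

8 min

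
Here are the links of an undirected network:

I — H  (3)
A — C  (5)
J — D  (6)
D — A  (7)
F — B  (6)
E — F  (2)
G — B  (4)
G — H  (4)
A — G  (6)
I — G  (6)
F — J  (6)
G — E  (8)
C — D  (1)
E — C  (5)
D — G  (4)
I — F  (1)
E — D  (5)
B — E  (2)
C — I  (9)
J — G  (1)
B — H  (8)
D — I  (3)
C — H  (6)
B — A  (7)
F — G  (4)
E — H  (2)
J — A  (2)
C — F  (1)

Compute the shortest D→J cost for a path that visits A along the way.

8

Best D to A: D → C → A costing 6
Shortest A→J: A → J = 2
Total via A: 6 + 2 = 8.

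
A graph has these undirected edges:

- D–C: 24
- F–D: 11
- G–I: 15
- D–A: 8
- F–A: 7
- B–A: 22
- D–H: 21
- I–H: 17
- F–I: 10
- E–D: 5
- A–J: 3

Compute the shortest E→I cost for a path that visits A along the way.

Shortest E→A: E → D → A = 13
Best A to I: A → F → I costing 17
Total via A: 13 + 17 = 30.

30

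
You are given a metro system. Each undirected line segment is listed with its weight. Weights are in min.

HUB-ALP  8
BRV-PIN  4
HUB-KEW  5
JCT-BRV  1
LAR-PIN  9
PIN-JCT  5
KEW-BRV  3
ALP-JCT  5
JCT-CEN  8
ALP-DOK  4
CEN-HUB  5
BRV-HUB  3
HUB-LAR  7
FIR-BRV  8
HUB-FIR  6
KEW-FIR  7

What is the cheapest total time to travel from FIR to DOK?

Compare a few routes:
FIR → HUB → BRV → JCT → ALP → DOK: 6+3+1+5+4 = 19
FIR → KEW → BRV → JCT → ALP → DOK: 7+3+1+5+4 = 20
FIR → BRV → HUB → ALP → DOK: 8+3+8+4 = 23
FIR → HUB → ALP → DOK: 6+8+4 = 18
The minimum is 18 min via FIR → HUB → ALP → DOK.

18 min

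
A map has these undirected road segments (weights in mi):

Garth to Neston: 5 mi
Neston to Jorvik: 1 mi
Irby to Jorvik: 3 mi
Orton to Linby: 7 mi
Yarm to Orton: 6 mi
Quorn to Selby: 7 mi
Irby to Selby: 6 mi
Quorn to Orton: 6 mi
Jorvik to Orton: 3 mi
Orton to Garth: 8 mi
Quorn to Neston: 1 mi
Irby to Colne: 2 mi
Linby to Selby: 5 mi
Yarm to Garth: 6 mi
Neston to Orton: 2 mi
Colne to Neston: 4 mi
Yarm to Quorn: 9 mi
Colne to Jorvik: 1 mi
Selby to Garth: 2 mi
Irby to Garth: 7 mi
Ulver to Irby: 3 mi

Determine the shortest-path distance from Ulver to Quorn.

8 mi

Candidate routes:
Ulver–Irby–Jorvik–Neston–Quorn: 3+3+1+1 = 8
Ulver–Irby–Colne–Neston–Quorn: 3+2+4+1 = 10
The minimum is 8 mi via Ulver–Irby–Jorvik–Neston–Quorn.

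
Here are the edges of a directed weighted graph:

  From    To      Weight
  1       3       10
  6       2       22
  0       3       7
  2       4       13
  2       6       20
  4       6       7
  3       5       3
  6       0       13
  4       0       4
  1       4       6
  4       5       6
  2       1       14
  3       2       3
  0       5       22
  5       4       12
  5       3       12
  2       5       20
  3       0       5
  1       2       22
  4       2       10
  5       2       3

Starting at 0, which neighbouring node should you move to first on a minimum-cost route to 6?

Compare a few routes:
0 - 3 - 5 - 4 - 6: 7+3+12+7 = 29
0 - 3 - 2 - 4 - 6: 7+3+13+7 = 30
0 - 3 - 2 - 6: 7+3+20 = 30
0 - 3 - 5 - 2 - 4 - 6: 7+3+3+13+7 = 33
Cheapest is 0 - 3 - 5 - 4 - 6 at 29.
So from 0 the first move is to 3.

3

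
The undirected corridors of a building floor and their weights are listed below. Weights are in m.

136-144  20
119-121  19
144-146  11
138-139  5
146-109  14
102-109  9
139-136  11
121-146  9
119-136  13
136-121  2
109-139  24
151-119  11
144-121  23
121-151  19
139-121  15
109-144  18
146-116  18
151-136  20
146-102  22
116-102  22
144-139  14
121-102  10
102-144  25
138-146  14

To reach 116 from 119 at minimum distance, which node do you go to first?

Compare a few routes:
119 → 136 → 121 → 146 → 116: 13+2+9+18 = 42
119 → 121 → 146 → 116: 19+9+18 = 46
Cheapest is 119 → 136 → 121 → 146 → 116 at 42 m.
So from 119 the first move is to 136.

136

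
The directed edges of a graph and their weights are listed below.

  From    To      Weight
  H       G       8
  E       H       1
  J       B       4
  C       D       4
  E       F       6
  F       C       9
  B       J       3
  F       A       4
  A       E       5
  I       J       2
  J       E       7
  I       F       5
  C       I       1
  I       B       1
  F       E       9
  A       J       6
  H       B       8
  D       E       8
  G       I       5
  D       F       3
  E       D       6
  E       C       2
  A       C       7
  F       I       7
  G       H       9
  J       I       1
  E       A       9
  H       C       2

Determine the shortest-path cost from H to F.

8

Enumerating some paths:
H–C–I–F: 2+1+5 = 8
H–C–D–F: 2+4+3 = 9
Cheapest is H–C–I–F at 8.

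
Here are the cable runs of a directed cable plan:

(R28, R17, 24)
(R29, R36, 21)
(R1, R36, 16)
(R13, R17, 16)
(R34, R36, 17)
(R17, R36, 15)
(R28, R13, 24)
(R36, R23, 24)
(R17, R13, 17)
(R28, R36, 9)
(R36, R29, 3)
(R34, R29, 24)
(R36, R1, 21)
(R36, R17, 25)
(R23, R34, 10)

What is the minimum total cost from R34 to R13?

59

Shortest distances from R34:
R34: 0
R36: 17  (via R34)
R29: 20  (via R36)
R1: 38  (via R36)
R23: 41  (via R36)
R17: 42  (via R36)
R13: 59  (via R17)
Shortest route: R34–R36–R17–R13 = 59.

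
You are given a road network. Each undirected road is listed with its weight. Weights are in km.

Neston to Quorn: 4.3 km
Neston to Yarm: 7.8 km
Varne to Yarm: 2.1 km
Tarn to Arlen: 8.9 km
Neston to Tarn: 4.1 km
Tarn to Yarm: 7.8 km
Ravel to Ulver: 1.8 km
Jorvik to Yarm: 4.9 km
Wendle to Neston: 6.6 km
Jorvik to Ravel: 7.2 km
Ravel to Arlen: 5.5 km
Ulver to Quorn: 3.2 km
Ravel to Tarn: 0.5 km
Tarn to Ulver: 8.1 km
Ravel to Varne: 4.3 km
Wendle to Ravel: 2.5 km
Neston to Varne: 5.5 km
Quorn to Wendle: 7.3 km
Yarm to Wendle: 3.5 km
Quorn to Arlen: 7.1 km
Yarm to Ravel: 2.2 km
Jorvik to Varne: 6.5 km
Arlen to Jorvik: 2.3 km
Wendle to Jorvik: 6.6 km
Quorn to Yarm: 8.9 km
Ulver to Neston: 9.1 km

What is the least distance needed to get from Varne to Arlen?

Running Dijkstra from Varne:
Varne: 0
Yarm: 2.1  (via Varne)
Ravel: 4.3  (via Varne)
Tarn: 4.8  (via Ravel)
Neston: 5.5  (via Varne)
Wendle: 5.6  (via Yarm)
Ulver: 6.1  (via Ravel)
Jorvik: 6.5  (via Varne)
Arlen: 8.8  (via Jorvik)
Shortest route: Varne → Jorvik → Arlen = 8.8 km.

8.8 km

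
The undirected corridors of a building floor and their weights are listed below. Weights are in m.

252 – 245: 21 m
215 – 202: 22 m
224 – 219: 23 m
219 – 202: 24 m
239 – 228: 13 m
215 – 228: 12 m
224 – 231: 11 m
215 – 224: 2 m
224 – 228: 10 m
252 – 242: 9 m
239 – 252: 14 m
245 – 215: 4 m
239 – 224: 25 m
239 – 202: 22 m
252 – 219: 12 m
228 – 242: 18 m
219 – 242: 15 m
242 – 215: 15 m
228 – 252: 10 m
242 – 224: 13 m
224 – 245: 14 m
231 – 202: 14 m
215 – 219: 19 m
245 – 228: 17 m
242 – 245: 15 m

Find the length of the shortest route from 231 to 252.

Settle nodes by increasing distance from 231:
231: 0
224: 11  (via 231)
215: 13  (via 224)
202: 14  (via 231)
245: 17  (via 215)
228: 21  (via 224)
242: 24  (via 224)
252: 31  (via 228)
Shortest route: 231 → 224 → 228 → 252 = 31 m.

31 m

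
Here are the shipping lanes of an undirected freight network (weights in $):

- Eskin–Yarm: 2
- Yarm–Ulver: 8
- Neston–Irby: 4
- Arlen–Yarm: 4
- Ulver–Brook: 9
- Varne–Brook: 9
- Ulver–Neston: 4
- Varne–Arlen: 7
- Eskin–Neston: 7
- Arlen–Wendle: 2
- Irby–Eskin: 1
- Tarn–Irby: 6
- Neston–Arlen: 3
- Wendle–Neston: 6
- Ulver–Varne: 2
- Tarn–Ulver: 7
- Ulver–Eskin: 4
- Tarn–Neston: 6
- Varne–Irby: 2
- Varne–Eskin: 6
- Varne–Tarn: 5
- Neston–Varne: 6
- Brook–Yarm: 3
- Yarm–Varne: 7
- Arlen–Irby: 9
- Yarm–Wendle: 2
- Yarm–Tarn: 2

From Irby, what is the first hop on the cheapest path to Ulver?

Candidate routes:
Irby–Varne–Ulver: 2+2 = 4
Irby–Eskin–Ulver: 1+4 = 5
The minimum is $4 via Irby–Varne–Ulver.
So from Irby the first move is to Varne.

Varne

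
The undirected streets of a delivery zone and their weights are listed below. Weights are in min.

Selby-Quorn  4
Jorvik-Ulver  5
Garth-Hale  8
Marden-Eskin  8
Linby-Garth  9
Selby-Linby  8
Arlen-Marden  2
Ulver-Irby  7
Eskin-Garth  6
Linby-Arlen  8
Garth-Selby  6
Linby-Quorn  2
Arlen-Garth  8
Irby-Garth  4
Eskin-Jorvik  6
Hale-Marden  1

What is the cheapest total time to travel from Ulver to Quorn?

Running Dijkstra from Ulver:
Ulver: 0
Jorvik: 5  (via Ulver)
Irby: 7  (via Ulver)
Eskin: 11  (via Jorvik)
Garth: 11  (via Irby)
Selby: 17  (via Garth)
Arlen: 19  (via Garth)
Marden: 19  (via Eskin)
Hale: 19  (via Garth)
Linby: 20  (via Garth)
Quorn: 21  (via Selby)
Shortest route: Ulver–Irby–Garth–Selby–Quorn = 21 min.

21 min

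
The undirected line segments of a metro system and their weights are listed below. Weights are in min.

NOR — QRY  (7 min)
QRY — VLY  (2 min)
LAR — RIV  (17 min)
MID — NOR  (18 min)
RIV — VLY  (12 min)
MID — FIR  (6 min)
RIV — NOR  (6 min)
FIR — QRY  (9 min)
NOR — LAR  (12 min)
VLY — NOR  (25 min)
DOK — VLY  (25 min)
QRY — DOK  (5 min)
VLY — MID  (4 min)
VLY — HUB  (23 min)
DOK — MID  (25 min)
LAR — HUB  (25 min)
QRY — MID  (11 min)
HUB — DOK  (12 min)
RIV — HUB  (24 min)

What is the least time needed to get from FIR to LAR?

28 min

Candidate routes:
FIR–MID–VLY–QRY–NOR–LAR: 6+4+2+7+12 = 31
FIR–MID–QRY–NOR–LAR: 6+11+7+12 = 36
FIR–QRY–NOR–LAR: 9+7+12 = 28
Cheapest is FIR–QRY–NOR–LAR at 28 min.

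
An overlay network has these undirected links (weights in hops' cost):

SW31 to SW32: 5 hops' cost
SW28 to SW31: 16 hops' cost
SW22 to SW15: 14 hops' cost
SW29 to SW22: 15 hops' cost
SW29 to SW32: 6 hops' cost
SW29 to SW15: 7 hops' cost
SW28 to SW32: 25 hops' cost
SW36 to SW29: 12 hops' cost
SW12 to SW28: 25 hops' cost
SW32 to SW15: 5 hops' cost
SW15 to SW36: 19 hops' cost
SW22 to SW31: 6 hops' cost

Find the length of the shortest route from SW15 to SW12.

Enumerating some paths:
SW15 - SW32 - SW28 - SW12: 5+25+25 = 55
SW15 - SW32 - SW31 - SW28 - SW12: 5+5+16+25 = 51
Cheapest is SW15 - SW32 - SW31 - SW28 - SW12 at 51 hops' cost.

51 hops' cost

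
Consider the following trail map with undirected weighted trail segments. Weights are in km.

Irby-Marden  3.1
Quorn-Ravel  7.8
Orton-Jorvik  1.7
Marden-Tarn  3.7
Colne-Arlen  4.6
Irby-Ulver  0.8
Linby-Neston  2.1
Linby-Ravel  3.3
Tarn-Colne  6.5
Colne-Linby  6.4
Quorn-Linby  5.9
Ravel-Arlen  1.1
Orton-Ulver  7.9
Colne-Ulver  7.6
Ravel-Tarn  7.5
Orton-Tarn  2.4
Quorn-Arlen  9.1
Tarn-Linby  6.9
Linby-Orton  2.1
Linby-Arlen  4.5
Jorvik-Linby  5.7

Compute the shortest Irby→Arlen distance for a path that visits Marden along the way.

15.4 km

Best Irby to Marden: Irby → Marden costing 3.1
Shortest Marden→Arlen: Marden → Tarn → Ravel → Arlen = 12.3
Total via Marden: 3.1 + 12.3 = 15.4 km.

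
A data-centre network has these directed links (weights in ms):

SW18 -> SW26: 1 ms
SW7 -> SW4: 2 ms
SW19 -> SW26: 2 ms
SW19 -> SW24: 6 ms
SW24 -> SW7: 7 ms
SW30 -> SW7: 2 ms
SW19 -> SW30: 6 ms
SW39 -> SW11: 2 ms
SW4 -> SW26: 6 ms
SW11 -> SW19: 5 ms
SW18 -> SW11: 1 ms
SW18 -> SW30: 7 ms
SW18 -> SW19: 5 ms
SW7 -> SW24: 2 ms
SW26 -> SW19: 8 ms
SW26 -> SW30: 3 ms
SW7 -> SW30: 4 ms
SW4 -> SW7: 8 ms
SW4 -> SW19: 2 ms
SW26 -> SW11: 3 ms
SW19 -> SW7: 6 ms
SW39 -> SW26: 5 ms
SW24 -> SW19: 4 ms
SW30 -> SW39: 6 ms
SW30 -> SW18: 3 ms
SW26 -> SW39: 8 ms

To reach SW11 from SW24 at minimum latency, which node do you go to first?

Compare a few routes:
SW24 - SW19 - SW26 - SW30 - SW18 - SW11: 4+2+3+3+1 = 13
SW24 - SW19 - SW30 - SW18 - SW11: 4+6+3+1 = 14
SW24 - SW19 - SW26 - SW11: 4+2+3 = 9
The minimum is 9 ms via SW24 - SW19 - SW26 - SW11.
So from SW24 the first move is to SW19.

SW19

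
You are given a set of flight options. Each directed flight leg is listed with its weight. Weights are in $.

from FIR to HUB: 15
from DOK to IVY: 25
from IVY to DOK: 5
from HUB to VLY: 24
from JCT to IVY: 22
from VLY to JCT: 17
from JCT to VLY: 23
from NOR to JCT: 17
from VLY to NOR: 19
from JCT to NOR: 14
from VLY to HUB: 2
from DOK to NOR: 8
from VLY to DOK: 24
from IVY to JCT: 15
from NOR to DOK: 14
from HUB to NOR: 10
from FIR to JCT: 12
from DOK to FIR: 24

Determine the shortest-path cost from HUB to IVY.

$49

Candidate routes:
HUB → VLY → DOK → IVY: 24+24+25 = 73
HUB → VLY → JCT → IVY: 24+17+22 = 63
HUB → NOR → DOK → IVY: 10+14+25 = 49
The minimum is $49 via HUB → NOR → DOK → IVY.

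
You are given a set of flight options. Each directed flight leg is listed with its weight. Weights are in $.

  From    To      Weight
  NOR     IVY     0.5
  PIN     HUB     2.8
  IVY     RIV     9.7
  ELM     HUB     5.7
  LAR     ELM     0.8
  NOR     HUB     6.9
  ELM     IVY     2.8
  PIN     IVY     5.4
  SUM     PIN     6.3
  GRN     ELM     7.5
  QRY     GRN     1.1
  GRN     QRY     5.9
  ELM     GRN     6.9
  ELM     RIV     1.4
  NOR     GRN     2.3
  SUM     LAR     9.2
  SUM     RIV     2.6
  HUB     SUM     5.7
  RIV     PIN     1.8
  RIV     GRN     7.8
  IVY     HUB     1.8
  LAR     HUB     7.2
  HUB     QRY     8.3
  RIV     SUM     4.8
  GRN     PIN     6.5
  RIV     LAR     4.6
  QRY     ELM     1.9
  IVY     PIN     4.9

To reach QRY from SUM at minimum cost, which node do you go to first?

RIV

Compare a few routes:
SUM - PIN - HUB - QRY: 6.3+2.8+8.3 = 17.4
SUM - RIV - PIN - HUB - QRY: 2.6+1.8+2.8+8.3 = 15.5
SUM - RIV - GRN - QRY: 2.6+7.8+5.9 = 16.3
The minimum is $15.5 via SUM - RIV - PIN - HUB - QRY.
So from SUM the first move is to RIV.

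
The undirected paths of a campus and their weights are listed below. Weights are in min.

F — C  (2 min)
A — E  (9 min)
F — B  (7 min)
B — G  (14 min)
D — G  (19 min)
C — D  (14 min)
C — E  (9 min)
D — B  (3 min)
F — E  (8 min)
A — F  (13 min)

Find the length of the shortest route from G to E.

Settle nodes by increasing distance from G:
G: 0
B: 14  (via G)
D: 17  (via B)
F: 21  (via B)
C: 23  (via F)
E: 29  (via F)
Shortest route: G–B–F–E = 29 min.

29 min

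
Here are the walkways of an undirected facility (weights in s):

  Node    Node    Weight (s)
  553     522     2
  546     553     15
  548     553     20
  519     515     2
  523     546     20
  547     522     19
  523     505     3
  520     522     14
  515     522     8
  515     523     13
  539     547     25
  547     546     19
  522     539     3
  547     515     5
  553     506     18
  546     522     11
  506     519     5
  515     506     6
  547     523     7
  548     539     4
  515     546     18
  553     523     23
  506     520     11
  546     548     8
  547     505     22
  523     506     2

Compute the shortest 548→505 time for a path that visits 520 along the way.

Shortest 548→520: 548–539–522–520 = 21
Best 520 to 505: 520–506–523–505 costing 16
Total via 520: 21 + 16 = 37 s.

37 s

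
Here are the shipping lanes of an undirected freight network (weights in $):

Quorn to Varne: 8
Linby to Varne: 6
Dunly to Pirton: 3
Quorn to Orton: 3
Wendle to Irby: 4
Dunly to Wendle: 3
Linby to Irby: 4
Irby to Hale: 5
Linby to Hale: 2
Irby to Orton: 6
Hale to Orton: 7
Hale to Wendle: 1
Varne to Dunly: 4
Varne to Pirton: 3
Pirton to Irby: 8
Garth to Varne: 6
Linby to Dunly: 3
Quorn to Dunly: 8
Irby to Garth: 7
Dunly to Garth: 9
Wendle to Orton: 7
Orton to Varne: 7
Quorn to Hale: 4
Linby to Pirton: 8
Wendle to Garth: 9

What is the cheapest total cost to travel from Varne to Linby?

$6

Shortest distances from Varne:
Varne: 0
Pirton: 3  (via Varne)
Dunly: 4  (via Varne)
Linby: 6  (via Varne)
Shortest route: Varne → Linby = $6.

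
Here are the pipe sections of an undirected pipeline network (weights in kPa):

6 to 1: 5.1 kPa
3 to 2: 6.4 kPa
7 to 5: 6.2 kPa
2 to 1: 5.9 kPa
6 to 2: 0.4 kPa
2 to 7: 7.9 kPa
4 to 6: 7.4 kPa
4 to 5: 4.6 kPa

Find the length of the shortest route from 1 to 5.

Compare a few routes:
1–6–2–7–5: 5.1+0.4+7.9+6.2 = 19.6
1–2–7–5: 5.9+7.9+6.2 = 20
1–6–4–5: 5.1+7.4+4.6 = 17.1
1–2–6–4–5: 5.9+0.4+7.4+4.6 = 18.3
Cheapest is 1–6–4–5 at 17.1 kPa.

17.1 kPa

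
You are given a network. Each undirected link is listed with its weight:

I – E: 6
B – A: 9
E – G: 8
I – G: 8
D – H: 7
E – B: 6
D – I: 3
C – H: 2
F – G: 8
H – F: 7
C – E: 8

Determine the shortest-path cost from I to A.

Compare a few routes:
I → E → B → A: 6+6+9 = 21
I → G → E → B → A: 8+8+6+9 = 31
Cheapest is I → E → B → A at 21.

21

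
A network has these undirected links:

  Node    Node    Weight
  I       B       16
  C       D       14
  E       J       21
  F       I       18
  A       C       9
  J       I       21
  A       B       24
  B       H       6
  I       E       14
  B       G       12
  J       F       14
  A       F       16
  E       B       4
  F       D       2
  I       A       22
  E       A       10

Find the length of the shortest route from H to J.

31

Enumerating some paths:
H–B–E–J: 6+4+21 = 31
H–B–I–J: 6+16+21 = 43
The minimum is 31 via H–B–E–J.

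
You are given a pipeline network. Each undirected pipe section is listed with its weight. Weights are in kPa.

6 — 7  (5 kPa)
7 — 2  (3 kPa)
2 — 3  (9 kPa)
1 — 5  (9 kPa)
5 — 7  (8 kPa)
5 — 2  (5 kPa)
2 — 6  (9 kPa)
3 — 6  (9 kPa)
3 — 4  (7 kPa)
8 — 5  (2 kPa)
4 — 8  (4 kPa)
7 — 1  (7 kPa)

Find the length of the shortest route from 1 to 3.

19 kPa

Candidate routes:
1 → 5 → 8 → 4 → 3: 9+2+4+7 = 22
1 → 7 → 2 → 3: 7+3+9 = 19
1 → 5 → 2 → 3: 9+5+9 = 23
1 → 7 → 6 → 3: 7+5+9 = 21
Cheapest is 1 → 7 → 2 → 3 at 19 kPa.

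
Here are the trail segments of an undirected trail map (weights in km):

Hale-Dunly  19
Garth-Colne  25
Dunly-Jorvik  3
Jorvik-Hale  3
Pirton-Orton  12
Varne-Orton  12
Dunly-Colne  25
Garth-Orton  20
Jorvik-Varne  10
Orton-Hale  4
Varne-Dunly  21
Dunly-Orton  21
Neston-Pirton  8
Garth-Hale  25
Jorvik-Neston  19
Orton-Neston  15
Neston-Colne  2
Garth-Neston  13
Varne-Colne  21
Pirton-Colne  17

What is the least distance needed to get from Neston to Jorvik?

Running Dijkstra from Neston:
Neston: 0
Colne: 2  (via Neston)
Pirton: 8  (via Neston)
Garth: 13  (via Neston)
Orton: 15  (via Neston)
Jorvik: 19  (via Neston)
Shortest route: Neston–Jorvik = 19 km.

19 km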